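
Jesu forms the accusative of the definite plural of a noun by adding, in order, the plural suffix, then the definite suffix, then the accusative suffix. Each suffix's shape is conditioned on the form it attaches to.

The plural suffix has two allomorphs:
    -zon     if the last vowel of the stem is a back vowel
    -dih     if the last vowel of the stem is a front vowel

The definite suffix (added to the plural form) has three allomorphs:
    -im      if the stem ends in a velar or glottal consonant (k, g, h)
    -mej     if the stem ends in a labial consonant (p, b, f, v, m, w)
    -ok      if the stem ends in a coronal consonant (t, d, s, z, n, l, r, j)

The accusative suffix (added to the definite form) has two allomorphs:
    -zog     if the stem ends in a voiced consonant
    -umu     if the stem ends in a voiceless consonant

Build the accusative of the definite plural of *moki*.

mokidihimzog

*moki*: last vowel = /i/, a front vowel → -dih → *mokidih*.
The final consonant of the plural form *mokidih* is /h/, which is velar/glottal, so the definite suffix is -im, giving *mokidihim*.
The final consonant of the definite form *mokidihim* is /m/, which is voiced, so the accusative suffix is -zog, giving *mokidihimzog*.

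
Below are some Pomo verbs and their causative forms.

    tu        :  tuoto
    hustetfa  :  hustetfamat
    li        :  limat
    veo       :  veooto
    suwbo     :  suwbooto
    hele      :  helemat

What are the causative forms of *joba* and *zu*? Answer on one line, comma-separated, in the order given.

The suffix is conditioned by the last vowel: -oto when the last vowel of the stem is a rounded vowel (*tu*, *veo*, *suwbo*); -mat when the last vowel of the stem is an unrounded vowel (*hustetfa*, *li*, *hele*).
*joba*: last vowel = /a/, an unrounded vowel → -mat → *jobamat*.
*zu*: last vowel = /u/, a rounded vowel → -oto → *zuoto*.

jobamat, zuoto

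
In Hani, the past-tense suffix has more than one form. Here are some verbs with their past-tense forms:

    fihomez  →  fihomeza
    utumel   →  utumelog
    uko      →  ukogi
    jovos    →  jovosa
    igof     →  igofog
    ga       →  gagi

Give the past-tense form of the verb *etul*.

etulog

The alternation tracks the final sound of the stem — -a when the stem ends in a sibilant (*fihomez*, *jovos*); -og when the stem ends in a non-sibilant consonant (*utumel*, *igof*); -gi when the stem ends in a vowel (*uko*, *ga*).
*etul*: final sound = /l/, a non-sibilant consonant → -og → *etulog*.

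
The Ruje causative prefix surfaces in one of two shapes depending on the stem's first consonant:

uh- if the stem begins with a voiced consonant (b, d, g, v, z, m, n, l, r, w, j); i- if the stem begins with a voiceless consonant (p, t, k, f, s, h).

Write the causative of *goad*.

*goad*: first consonant = /g/, voiced → uh- → *uhgoad*.

uhgoad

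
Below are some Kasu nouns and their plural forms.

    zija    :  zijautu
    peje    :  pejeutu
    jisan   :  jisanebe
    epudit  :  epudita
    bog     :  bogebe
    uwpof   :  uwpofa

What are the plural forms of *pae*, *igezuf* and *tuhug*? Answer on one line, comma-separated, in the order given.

paeutu, igezufa, tuhugebe

The suffix is conditioned by the final sound: -a when the stem ends in a voiceless consonant (*epudit*, *uwpof*); -ebe when the stem ends in a voiced consonant (*jisan*, *bog*); -utu when the stem ends in a vowel (*zija*, *peje*).
Since the final sound of *pae* is /e/ (a vowel), it takes -utu, giving *paeutu*.
*igezuf*: final sound = /f/, a voiceless consonant → -a → *igezufa*.
The final sound of *tuhug* is /g/, which is a voiced consonant, so the suffix is -ebe, giving *tuhugebe*.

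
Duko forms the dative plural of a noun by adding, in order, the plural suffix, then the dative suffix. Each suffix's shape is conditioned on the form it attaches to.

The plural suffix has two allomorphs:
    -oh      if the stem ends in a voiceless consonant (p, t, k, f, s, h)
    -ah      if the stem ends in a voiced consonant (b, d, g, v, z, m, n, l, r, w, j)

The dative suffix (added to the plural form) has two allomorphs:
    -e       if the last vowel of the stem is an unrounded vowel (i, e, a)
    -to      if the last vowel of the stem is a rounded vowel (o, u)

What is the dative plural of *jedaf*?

Since the final consonant of *jedaf* is /f/ (voiceless), it takes -oh, giving *jedafoh*.
The last vowel of the plural form *jedafoh* is /o/, which is a rounded vowel, so the dative suffix is -to, giving *jedafohto*.

jedafohto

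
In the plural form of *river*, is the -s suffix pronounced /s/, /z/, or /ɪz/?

The stem *river* ends in a voiced non-sibilant sound.
The plural suffix surfaces as /ɪz/ after sibilants, /s/ after other voiceless consonants, and /z/ after other voiced sounds.
So the plural -s on *river* is pronounced /z/.

/z/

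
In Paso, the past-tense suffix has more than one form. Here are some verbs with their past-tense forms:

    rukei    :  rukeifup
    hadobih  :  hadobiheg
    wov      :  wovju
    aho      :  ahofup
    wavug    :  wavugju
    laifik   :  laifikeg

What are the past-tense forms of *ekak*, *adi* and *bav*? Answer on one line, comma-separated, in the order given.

Looking at the final sound of each stem: -eg when the stem ends in a voiceless consonant (*hadobih*, *laifik*); -ju when the stem ends in a voiced consonant (*wov*, *wavug*); -fup when the stem ends in a vowel (*rukei*, *aho*).
*ekak*: final sound = /k/, a voiceless consonant → -eg → *ekakeg*.
*adi*: final sound = /i/, a vowel → -fup → *adifup*.
Since the final sound of *bav* is /v/ (a voiced consonant), it takes -ju, giving *bavju*.

ekakeg, adifup, bavju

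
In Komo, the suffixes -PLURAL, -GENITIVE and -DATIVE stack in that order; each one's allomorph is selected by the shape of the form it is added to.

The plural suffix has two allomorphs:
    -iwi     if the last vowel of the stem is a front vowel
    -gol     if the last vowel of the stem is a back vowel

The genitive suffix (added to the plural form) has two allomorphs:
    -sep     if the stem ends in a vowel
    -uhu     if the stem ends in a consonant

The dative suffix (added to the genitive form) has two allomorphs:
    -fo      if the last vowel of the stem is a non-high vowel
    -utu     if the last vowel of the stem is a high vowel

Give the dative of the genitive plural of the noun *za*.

zagoluhuutu

The last vowel of *za* is /a/, which is a back vowel, so the plural suffix is -gol, giving *zagol*.
Since the final sound of the plural form *zagol* is /l/ (a consonant), it takes -uhu, giving *zagoluhu*.
Since the last vowel of the genitive form *zagoluhu* is /u/ (a high vowel), it takes -utu, giving *zagoluhuutu*.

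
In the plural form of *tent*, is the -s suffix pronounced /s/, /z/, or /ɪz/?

The stem *tent* ends in a voiceless non-sibilant consonant.
The plural suffix surfaces as /ɪz/ after sibilants, /s/ after other voiceless consonants, and /z/ after other voiced sounds.
So the plural -s on *tent* is pronounced /s/.

/s/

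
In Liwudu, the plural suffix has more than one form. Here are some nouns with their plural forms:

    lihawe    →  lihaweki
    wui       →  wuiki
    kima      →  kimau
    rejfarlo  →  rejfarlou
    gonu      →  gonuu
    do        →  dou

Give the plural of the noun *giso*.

gisou

The alternation tracks the last vowel of the stem — -ki when the last vowel of the stem is a front vowel (*lihawe*, *wui*); -u when the last vowel of the stem is a back vowel (*kima*, *rejfarlo*, *gonu*, *do*).
The last vowel of *giso* is /o/, which is a back vowel, so the suffix is -u, giving *gisou*.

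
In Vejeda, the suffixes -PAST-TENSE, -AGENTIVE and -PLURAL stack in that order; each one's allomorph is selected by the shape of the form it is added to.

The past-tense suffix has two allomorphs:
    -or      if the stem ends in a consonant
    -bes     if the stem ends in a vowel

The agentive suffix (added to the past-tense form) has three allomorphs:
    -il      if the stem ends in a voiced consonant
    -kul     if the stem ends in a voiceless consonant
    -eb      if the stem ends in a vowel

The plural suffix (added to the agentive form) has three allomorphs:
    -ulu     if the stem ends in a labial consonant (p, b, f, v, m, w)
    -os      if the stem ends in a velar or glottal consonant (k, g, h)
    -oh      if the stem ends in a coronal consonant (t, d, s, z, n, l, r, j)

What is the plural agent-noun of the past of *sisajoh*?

sisajohoriloh

Since the final sound of *sisajoh* is /h/ (a consonant), it takes -or, giving *sisajohor*.
The past-tense form *sisajohor*: final sound = /r/, a voiced consonant → -il → *sisajohoril*.
The agentive form *sisajohoril* — final consonant /l/ (coronal) → -oh → *sisajohoriloh*.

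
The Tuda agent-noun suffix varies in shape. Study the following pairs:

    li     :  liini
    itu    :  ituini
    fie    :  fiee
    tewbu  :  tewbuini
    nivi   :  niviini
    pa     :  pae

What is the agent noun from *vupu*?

The alternation tracks the last vowel of the stem — -ini when the last vowel of the stem is a high vowel (*li*, *itu*, *tewbu*, *nivi*); -e when the last vowel of the stem is a non-high vowel (*fie*, *pa*).
The last vowel of *vupu* is /u/, which is a high vowel, so the suffix is -ini, giving *vupuini*.

vupuini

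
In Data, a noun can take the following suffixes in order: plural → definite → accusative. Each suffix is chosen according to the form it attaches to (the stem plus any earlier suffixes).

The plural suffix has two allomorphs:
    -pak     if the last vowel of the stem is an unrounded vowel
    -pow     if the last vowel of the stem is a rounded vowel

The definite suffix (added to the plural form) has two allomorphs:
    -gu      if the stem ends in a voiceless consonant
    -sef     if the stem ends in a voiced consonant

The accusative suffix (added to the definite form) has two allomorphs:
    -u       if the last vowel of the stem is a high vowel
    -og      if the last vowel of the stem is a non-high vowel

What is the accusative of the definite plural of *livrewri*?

*livrewri* — last vowel /i/ (an unrounded vowel) → -pak → *livrewripak*.
The plural form *livrewripak* — final consonant /k/ (voiceless) → -gu → *livrewripakgu*.
The last vowel of the definite form *livrewripakgu* is /u/, which is a high vowel, so the accusative suffix is -u, giving *livrewripakguu*.

livrewripakguu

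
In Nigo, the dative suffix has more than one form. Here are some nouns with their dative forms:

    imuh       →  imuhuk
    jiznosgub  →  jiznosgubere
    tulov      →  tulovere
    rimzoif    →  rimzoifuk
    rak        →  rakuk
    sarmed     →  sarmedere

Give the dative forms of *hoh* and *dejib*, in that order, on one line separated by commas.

The suffix is conditioned by the final consonant: -uk when the stem ends in a voiceless consonant (*imuh*, *rimzoif*, *rak*); -ere when the stem ends in a voiced consonant (*jiznosgub*, *tulov*, *sarmed*).
The final consonant of *hoh* is /h/, which is voiceless, so the suffix is -uk, giving *hohuk*.
The final consonant of *dejib* is /b/, which is voiced, so the suffix is -ere, giving *dejibere*.

hohuk, dejibere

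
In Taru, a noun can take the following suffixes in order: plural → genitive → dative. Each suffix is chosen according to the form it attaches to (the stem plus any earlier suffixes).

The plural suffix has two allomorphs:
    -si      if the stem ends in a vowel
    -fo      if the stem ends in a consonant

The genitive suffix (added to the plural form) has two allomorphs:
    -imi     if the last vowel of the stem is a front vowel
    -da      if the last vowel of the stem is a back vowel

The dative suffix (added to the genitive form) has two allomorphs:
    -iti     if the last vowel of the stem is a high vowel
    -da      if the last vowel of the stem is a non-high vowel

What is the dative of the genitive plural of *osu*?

osusiimiiti

Since the final sound of *osu* is /u/ (a vowel), it takes -si, giving *osusi*.
The plural form *osusi*: last vowel = /i/, a front vowel → -imi → *osusiimi*.
The genitive form *osusiimi*: last vowel = /i/, a high vowel → -iti → *osusiimiiti*.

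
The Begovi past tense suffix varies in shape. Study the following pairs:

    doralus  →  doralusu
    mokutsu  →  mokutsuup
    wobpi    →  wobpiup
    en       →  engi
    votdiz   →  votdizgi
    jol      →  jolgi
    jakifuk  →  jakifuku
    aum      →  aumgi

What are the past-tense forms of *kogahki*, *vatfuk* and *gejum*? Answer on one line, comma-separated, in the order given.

The pattern is voicing of the final sound: -u when the stem ends in a voiceless consonant (*doralus*, *jakifuk*); -gi when the stem ends in a voiced consonant (*en*, *votdiz*, *jol*, *aum*); -up when the stem ends in a vowel (*mokutsu*, *wobpi*).
*kogahki*: final sound = /i/, a vowel → -up → *kogahkiup*.
Since the final sound of *vatfuk* is /k/ (a voiceless consonant), it takes -u, giving *vatfuku*.
*gejum* — final sound /m/ (a voiced consonant) → -gi → *gejumgi*.

kogahkiup, vatfuku, gejumgi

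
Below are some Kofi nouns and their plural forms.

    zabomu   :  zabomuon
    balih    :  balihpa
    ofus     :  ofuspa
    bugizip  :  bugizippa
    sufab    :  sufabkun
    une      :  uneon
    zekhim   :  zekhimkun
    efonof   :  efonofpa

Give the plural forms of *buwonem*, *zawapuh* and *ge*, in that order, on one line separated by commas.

The suffix is conditioned by the final sound: -pa when the stem ends in a voiceless consonant (*balih*, *ofus*, *bugizip*, *efonof*); -kun when the stem ends in a voiced consonant (*sufab*, *zekhim*); -on when the stem ends in a vowel (*zabomu*, *une*).
*buwonem* — final sound /m/ (a voiced consonant) → -kun → *buwonemkun*.
The final sound of *zawapuh* is /h/, which is a voiceless consonant, so the suffix is -pa, giving *zawapuhpa*.
*ge*: final sound = /e/, a vowel → -on → *geon*.

buwonemkun, zawapuhpa, geon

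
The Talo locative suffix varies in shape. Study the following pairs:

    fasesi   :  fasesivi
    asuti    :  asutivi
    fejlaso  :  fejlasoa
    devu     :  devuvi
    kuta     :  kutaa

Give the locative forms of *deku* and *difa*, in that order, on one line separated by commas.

The suffix is conditioned by the last vowel: -vi when the last vowel of the stem is a high vowel (*fasesi*, *asuti*, *devu*); -a when the last vowel of the stem is a non-high vowel (*fejlaso*, *kuta*).
Since the last vowel of *deku* is /u/ (a high vowel), it takes -vi, giving *dekuvi*.
*difa* — last vowel /a/ (a non-high vowel) → -a → *difaa*.

dekuvi, difaa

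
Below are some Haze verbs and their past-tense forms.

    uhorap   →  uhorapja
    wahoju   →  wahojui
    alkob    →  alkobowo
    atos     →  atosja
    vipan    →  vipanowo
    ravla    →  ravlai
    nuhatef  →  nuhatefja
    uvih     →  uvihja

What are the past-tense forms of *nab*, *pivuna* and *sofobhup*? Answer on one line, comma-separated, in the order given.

The pattern is voicing of the final sound: -ja when the stem ends in a voiceless consonant (*uhorap*, *atos*, *nuhatef*, *uvih*); -owo when the stem ends in a voiced consonant (*alkob*, *vipan*); -i when the stem ends in a vowel (*wahoju*, *ravla*).
*nab*: final sound = /b/, a voiced consonant → -owo → *nabowo*.
*pivuna* — final sound /a/ (a vowel) → -i → *pivunai*.
*sofobhup*: final sound = /p/, a voiceless consonant → -ja → *sofobhupja*.

nabowo, pivunai, sofobhupja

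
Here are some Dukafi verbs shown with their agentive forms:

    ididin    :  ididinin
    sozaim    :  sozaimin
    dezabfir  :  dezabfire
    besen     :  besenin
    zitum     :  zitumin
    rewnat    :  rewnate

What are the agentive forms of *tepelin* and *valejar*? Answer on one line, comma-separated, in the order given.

tepelinin, valejare

The alternation tracks the final consonant of the stem — -in when the stem ends in a nasal (*ididin*, *sozaim*, *besen*, *zitum*); -e when the stem ends in a non-nasal consonant (*dezabfir*, *rewnat*).
*tepelin* — final consonant /n/ (a nasal) → -in → *tepelinin*.
*valejar*: final consonant = /r/, non-nasal → -e → *valejare*.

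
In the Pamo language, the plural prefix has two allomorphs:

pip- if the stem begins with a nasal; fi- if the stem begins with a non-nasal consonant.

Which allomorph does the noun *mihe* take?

Since the first consonant of *mihe* is /m/ (a nasal), it takes pip-.

pip-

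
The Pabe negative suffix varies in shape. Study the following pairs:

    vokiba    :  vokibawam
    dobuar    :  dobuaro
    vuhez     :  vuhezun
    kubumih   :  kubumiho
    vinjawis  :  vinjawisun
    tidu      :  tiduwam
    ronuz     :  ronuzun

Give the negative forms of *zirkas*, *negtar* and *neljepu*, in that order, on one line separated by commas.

The pattern is sibilance of the final sound: -un when the stem ends in a sibilant (*vuhez*, *vinjawis*, *ronuz*); -o when the stem ends in a non-sibilant consonant (*dobuar*, *kubumih*); -wam when the stem ends in a vowel (*vokiba*, *tidu*).
*zirkas* — final sound /s/ (a sibilant) → -un → *zirkasun*.
*negtar* — final sound /r/ (a non-sibilant consonant) → -o → *negtaro*.
The final sound of *neljepu* is /u/, which is a vowel, so the suffix is -wam, giving *neljepuwam*.

zirkasun, negtaro, neljepuwam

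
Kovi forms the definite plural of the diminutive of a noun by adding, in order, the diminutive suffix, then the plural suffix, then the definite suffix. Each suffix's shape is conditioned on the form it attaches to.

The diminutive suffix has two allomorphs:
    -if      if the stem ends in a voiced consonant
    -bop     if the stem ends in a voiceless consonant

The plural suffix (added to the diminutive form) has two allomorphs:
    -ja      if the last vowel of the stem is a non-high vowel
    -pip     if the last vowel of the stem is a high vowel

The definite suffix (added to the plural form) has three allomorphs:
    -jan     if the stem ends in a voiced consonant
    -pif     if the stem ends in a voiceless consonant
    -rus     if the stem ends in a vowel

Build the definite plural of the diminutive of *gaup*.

gaupbopjarus

The final consonant of *gaup* is /p/, which is voiceless, so the diminutive suffix is -bop, giving *gaupbop*.
The last vowel of the diminutive form *gaupbop* is /o/, which is a non-high vowel, so the plural suffix is -ja, giving *gaupbopja*.
The plural form *gaupbopja*: final sound = /a/, a vowel → -rus → *gaupbopjarus*.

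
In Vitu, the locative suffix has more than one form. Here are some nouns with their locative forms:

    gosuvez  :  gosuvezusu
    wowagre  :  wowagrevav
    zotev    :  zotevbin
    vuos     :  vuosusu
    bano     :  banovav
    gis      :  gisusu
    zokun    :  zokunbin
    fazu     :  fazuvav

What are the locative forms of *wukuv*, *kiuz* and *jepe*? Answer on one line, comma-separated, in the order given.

The suffix is conditioned by the final sound: -usu when the stem ends in a sibilant (*gosuvez*, *vuos*, *gis*); -bin when the stem ends in a non-sibilant consonant (*zotev*, *zokun*); -vav when the stem ends in a vowel (*wowagre*, *bano*, *fazu*).
Since the final sound of *wukuv* is /v/ (a non-sibilant consonant), it takes -bin, giving *wukuvbin*.
Since the final sound of *kiuz* is /z/ (a sibilant), it takes -usu, giving *kiuzusu*.
The final sound of *jepe* is /e/, which is a vowel, so the suffix is -vav, giving *jepevav*.

wukuvbin, kiuzusu, jepevav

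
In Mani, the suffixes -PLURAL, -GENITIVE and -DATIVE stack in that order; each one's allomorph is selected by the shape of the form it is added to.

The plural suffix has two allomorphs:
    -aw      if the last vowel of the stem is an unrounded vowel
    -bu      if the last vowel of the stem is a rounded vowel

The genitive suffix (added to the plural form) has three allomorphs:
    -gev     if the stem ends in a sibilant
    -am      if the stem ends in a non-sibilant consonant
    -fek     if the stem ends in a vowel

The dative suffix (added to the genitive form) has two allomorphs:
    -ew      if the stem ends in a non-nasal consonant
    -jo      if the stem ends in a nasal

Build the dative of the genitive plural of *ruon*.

*ruon* — last vowel /o/ (a rounded vowel) → -bu → *ruonbu*.
The plural form *ruonbu* — final sound /u/ (a vowel) → -fek → *ruonbufek*.
The genitive form *ruonbufek*: final consonant = /k/, non-nasal → -ew → *ruonbufekew*.

ruonbufekew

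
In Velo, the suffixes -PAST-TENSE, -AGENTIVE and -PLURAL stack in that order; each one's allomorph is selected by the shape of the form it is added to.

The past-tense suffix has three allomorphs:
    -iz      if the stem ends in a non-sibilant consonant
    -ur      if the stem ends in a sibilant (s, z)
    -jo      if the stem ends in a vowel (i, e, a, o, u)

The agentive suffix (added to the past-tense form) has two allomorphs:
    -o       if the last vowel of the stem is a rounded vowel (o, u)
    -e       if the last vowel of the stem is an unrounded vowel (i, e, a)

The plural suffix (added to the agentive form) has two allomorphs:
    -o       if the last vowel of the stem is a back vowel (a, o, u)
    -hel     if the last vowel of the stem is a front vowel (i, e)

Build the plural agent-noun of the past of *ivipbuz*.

ivipbuzuroo

*ivipbuz*: final sound = /z/, a sibilant → -ur → *ivipbuzur*.
The last vowel of the past-tense form *ivipbuzur* is /u/, which is a rounded vowel, so the agentive suffix is -o, giving *ivipbuzuro*.
The agentive form *ivipbuzuro* — last vowel /o/ (a back vowel) → -o → *ivipbuzuroo*.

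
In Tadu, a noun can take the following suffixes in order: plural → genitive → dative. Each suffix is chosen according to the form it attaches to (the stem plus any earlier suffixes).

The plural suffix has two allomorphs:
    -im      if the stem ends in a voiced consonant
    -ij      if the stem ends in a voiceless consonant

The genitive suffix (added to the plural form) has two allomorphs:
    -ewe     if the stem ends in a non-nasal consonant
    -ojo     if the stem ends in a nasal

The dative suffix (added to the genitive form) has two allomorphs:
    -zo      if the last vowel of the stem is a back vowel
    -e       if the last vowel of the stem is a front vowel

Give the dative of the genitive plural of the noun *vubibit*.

*vubibit* — final consonant /t/ (voiceless) → -ij → *vubibitij*.
The final consonant of the plural form *vubibitij* is /j/, which is non-nasal, so the genitive suffix is -ewe, giving *vubibitijewe*.
The genitive form *vubibitijewe* — last vowel /e/ (a front vowel) → -e → *vubibitijewee*.

vubibitijewee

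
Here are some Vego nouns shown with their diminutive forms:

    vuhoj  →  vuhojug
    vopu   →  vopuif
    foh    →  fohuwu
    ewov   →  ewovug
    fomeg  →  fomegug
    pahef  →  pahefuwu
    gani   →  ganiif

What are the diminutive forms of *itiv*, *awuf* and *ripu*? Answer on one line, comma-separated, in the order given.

itivug, awufuwu, ripuif

The suffix is conditioned by the final sound: -uwu when the stem ends in a voiceless consonant (*foh*, *pahef*); -ug when the stem ends in a voiced consonant (*vuhoj*, *ewov*, *fomeg*); -if when the stem ends in a vowel (*vopu*, *gani*).
*itiv*: final sound = /v/, a voiced consonant → -ug → *itivug*.
*awuf* — final sound /f/ (a voiceless consonant) → -uwu → *awufuwu*.
*ripu*: final sound = /u/, a vowel → -if → *ripuif*.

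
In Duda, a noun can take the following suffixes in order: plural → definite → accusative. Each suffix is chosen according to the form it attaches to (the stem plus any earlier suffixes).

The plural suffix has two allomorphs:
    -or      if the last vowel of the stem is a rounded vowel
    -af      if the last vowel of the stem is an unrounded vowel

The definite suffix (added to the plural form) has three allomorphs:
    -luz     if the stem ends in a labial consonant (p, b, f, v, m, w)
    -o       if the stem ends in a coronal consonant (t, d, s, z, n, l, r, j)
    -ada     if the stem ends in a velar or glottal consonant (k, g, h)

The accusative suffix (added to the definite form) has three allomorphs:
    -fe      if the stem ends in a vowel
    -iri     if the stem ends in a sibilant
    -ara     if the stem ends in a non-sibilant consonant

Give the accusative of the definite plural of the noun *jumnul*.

*jumnul*: last vowel = /u/, a rounded vowel → -or → *jumnulor*.
The final consonant of the plural form *jumnulor* is /r/, which is coronal, so the definite suffix is -o, giving *jumnuloro*.
The definite form *jumnuloro* — final sound /o/ (a vowel) → -fe → *jumnulorofe*.

jumnulorofe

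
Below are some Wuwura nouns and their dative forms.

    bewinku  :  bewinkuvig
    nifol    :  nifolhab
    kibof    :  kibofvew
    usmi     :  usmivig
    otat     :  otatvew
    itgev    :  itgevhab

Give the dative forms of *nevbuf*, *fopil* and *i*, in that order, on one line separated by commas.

The alternation tracks the final sound of the stem — -vew when the stem ends in a voiceless consonant (*kibof*, *otat*); -hab when the stem ends in a voiced consonant (*nifol*, *itgev*); -vig when the stem ends in a vowel (*bewinku*, *usmi*).
Since the final sound of *nevbuf* is /f/ (a voiceless consonant), it takes -vew, giving *nevbufvew*.
*fopil*: final sound = /l/, a voiced consonant → -hab → *fopilhab*.
The final sound of *i* is /i/, which is a vowel, so the suffix is -vig, giving *ivig*.

nevbufvew, fopilhab, ivig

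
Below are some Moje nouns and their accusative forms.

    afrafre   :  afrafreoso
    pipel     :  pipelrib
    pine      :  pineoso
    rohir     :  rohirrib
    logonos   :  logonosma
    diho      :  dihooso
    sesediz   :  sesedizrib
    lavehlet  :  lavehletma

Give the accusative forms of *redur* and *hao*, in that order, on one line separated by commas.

redurrib, haooso

The pattern is voicing of the final sound: -ma when the stem ends in a voiceless consonant (*logonos*, *lavehlet*); -rib when the stem ends in a voiced consonant (*pipel*, *rohir*, *sesediz*); -oso when the stem ends in a vowel (*afrafre*, *pine*, *diho*).
*redur*: final sound = /r/, a voiced consonant → -rib → *redurrib*.
*hao* — final sound /o/ (a vowel) → -oso → *haooso*.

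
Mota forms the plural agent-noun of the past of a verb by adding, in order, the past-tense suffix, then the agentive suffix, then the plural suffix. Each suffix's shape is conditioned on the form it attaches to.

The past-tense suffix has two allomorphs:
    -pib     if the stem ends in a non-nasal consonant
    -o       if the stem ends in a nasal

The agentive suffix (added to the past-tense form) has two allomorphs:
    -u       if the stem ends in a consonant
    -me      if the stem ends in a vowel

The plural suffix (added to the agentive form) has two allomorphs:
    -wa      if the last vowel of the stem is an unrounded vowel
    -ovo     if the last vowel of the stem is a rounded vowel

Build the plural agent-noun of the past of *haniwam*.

*haniwam* — final consonant /m/ (a nasal) → -o → *haniwamo*.
Since the final sound of the past-tense form *haniwamo* is /o/ (a vowel), it takes -me, giving *haniwamome*.
The agentive form *haniwamome* — last vowel /e/ (an unrounded vowel) → -wa → *haniwamomewa*.

haniwamomewa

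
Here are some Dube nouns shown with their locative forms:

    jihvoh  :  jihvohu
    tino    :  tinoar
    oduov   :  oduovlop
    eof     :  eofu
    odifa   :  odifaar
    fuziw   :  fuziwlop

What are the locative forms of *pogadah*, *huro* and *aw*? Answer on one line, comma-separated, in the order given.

The alternation tracks the final sound of the stem — -u when the stem ends in a voiceless consonant (*jihvoh*, *eof*); -lop when the stem ends in a voiced consonant (*oduov*, *fuziw*); -ar when the stem ends in a vowel (*tino*, *odifa*).
The final sound of *pogadah* is /h/, which is a voiceless consonant, so the suffix is -u, giving *pogadahu*.
Since the final sound of *huro* is /o/ (a vowel), it takes -ar, giving *huroar*.
The final sound of *aw* is /w/, which is a voiced consonant, so the suffix is -lop, giving *awlop*.

pogadahu, huroar, awlop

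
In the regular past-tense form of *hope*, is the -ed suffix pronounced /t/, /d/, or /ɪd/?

The stem *hope* ends in a voiceless consonant other than /t/.
The -ed suffix is realized as /ɪd/ after /t, d/; as /t/ after other voiceless consonants; and as /d/ after other voiced sounds.
So -ed on *hope* is pronounced /t/.

/t/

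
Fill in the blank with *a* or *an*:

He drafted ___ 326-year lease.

The indefinite article is chosen by the initial *sound* of the following word, not its spelling.
The number *326* is spoken "three hundred …", beginning with /θriː/ — a consonant sound.
So the article is *a*: He drafted a 326-year lease.

a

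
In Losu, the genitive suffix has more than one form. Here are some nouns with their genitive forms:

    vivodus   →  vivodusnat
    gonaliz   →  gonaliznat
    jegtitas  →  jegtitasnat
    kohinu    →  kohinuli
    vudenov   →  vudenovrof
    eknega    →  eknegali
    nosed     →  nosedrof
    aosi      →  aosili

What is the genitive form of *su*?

suli

The alternation tracks the final sound of the stem — -nat when the stem ends in a sibilant (*vivodus*, *gonaliz*, *jegtitas*); -rof when the stem ends in a non-sibilant consonant (*vudenov*, *nosed*); -li when the stem ends in a vowel (*kohinu*, *eknega*, *aosi*).
*su* — final sound /u/ (a vowel) → -li → *suli*.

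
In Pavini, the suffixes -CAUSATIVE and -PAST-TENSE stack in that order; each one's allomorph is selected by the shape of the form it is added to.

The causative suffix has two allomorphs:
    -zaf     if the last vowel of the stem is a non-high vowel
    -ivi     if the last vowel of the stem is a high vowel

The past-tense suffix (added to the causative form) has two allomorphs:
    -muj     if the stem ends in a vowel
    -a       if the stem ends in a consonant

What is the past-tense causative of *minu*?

minuivimuj

*minu* — last vowel /u/ (a high vowel) → -ivi → *minuivi*.
The causative form *minuivi*: final sound = /i/, a vowel → -muj → *minuivimuj*.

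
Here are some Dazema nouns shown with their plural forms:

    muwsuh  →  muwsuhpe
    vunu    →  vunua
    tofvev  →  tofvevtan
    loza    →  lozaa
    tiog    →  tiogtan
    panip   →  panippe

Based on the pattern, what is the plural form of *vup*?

vuppe

Looking at the final sound of each stem: -pe when the stem ends in a voiceless consonant (*muwsuh*, *panip*); -tan when the stem ends in a voiced consonant (*tofvev*, *tiog*); -a when the stem ends in a vowel (*vunu*, *loza*).
*vup*: final sound = /p/, a voiceless consonant → -pe → *vuppe*.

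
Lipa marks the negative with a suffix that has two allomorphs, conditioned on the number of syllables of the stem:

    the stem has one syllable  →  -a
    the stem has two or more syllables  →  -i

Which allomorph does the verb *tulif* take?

*tulif* (2 syllables) → -i.

-i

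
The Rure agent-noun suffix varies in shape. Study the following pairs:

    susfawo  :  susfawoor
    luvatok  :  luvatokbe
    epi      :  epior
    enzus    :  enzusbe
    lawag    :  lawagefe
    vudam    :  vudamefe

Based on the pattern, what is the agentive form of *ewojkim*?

ewojkimefe

Looking at the final sound of each stem: -be when the stem ends in a voiceless consonant (*luvatok*, *enzus*); -efe when the stem ends in a voiced consonant (*lawag*, *vudam*); -or when the stem ends in a vowel (*susfawo*, *epi*).
*ewojkim* — final sound /m/ (a voiced consonant) → -efe → *ewojkimefe*.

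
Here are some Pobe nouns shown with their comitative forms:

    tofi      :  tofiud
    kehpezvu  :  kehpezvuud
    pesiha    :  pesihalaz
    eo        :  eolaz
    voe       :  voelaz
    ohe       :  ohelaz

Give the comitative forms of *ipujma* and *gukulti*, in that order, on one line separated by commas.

ipujmalaz, gukultiud

The alternation tracks the last vowel of the stem — -ud when the last vowel of the stem is a high vowel (*tofi*, *kehpezvu*); -laz when the last vowel of the stem is a non-high vowel (*pesiha*, *eo*, *voe*, *ohe*).
*ipujma* — last vowel /a/ (a non-high vowel) → -laz → *ipujmalaz*.
*gukulti*: last vowel = /i/, a high vowel → -ud → *gukultiud*.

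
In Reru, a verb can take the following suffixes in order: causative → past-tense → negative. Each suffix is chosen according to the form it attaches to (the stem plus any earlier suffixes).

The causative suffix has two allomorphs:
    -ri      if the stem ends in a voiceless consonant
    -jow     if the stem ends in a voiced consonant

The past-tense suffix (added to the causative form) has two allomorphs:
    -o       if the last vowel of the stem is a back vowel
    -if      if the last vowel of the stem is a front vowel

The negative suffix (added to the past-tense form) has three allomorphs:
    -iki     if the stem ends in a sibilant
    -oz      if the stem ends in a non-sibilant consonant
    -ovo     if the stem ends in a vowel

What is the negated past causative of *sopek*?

sopekriifoz

*sopek*: final consonant = /k/, voiceless → -ri → *sopekri*.
Since the last vowel of the causative form *sopekri* is /i/ (a front vowel), it takes -if, giving *sopekriif*.
Since the final sound of the past-tense form *sopekriif* is /f/ (a non-sibilant consonant), it takes -oz, giving *sopekriifoz*.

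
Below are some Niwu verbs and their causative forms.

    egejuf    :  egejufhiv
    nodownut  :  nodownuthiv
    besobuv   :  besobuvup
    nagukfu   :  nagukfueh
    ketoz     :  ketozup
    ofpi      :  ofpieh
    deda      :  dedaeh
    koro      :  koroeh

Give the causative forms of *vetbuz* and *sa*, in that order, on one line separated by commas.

The suffix is conditioned by the final sound: -hiv when the stem ends in a voiceless consonant (*egejuf*, *nodownut*); -up when the stem ends in a voiced consonant (*besobuv*, *ketoz*); -eh when the stem ends in a vowel (*nagukfu*, *ofpi*, *deda*, *koro*).
*vetbuz*: final sound = /z/, a voiced consonant → -up → *vetbuzup*.
Since the final sound of *sa* is /a/ (a vowel), it takes -eh, giving *saeh*.

vetbuzup, saeh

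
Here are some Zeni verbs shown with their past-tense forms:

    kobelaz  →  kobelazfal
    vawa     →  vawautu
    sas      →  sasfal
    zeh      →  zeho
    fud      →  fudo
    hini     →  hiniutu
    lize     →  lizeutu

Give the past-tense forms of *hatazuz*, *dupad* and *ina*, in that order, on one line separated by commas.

hatazuzfal, dupado, inautu

The suffix is conditioned by the final sound: -fal when the stem ends in a sibilant (*kobelaz*, *sas*); -o when the stem ends in a non-sibilant consonant (*zeh*, *fud*); -utu when the stem ends in a vowel (*vawa*, *hini*, *lize*).
*hatazuz*: final sound = /z/, a sibilant → -fal → *hatazuzfal*.
*dupad*: final sound = /d/, a non-sibilant consonant → -o → *dupado*.
*ina* — final sound /a/ (a vowel) → -utu → *inautu*.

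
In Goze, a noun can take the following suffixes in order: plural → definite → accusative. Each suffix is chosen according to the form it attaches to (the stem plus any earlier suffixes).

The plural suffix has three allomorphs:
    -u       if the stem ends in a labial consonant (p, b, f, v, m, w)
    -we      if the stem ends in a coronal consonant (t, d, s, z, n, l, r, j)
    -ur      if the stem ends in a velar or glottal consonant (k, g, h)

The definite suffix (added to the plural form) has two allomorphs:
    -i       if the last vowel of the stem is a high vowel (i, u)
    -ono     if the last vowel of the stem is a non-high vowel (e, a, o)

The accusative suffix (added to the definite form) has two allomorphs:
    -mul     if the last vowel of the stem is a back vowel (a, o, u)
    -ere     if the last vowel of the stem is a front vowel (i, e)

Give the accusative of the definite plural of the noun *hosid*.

hosidweonomul

*hosid*: final consonant = /d/, coronal → -we → *hosidwe*.
Since the last vowel of the plural form *hosidwe* is /e/ (a non-high vowel), it takes -ono, giving *hosidweono*.
Since the last vowel of the definite form *hosidweono* is /o/ (a back vowel), it takes -mul, giving *hosidweonomul*.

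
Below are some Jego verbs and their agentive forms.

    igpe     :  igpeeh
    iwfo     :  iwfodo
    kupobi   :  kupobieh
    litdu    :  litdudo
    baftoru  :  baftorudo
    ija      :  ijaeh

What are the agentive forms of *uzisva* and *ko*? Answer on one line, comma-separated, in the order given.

uzisvaeh, kodo

The alternation tracks the last vowel of the stem — -do when the last vowel of the stem is a rounded vowel (*iwfo*, *litdu*, *baftoru*); -eh when the last vowel of the stem is an unrounded vowel (*igpe*, *kupobi*, *ija*).
*uzisva*: last vowel = /a/, an unrounded vowel → -eh → *uzisvaeh*.
*ko* — last vowel /o/ (a rounded vowel) → -do → *kodo*.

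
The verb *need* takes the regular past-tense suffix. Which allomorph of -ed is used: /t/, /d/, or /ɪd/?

/ɪd/

The stem *need* ends in /t/ or /d/.
The -ed suffix is realized as /ɪd/ after /t, d/; as /t/ after other voiceless consonants; and as /d/ after other voiced sounds.
So -ed on *need* is pronounced /ɪd/.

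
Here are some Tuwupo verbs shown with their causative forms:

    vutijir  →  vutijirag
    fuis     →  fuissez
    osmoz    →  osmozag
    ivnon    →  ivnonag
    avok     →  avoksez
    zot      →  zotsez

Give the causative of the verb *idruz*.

The suffix is conditioned by the final consonant: -sez when the stem ends in a voiceless consonant (*fuis*, *avok*, *zot*); -ag when the stem ends in a voiced consonant (*vutijir*, *osmoz*, *ivnon*).
The final consonant of *idruz* is /z/, which is voiced, so the suffix is -ag, giving *idruzag*.

idruzag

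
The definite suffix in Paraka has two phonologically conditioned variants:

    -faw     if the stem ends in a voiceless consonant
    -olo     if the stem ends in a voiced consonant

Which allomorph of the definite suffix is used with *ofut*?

-faw

*ofut* — final consonant /t/ (voiceless) → -faw.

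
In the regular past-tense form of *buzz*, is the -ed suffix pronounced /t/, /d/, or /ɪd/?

The stem *buzz* ends in a voiced sound other than /d/.
The -ed suffix is realized as /ɪd/ after /t, d/; as /t/ after other voiceless consonants; and as /d/ after other voiced sounds.
So -ed on *buzz* is pronounced /d/.

/d/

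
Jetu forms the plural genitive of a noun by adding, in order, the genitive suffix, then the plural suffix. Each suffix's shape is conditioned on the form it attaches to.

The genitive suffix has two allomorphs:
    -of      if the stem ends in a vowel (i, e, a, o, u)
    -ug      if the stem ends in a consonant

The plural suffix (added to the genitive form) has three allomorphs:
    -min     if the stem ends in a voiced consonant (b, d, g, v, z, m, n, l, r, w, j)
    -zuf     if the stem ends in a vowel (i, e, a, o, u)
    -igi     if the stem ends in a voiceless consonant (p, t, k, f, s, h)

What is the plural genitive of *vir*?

The final sound of *vir* is /r/, which is a consonant, so the genitive suffix is -ug, giving *virug*.
Since the final sound of the genitive form *virug* is /g/ (a voiced consonant), it takes -min, giving *virugmin*.

virugmin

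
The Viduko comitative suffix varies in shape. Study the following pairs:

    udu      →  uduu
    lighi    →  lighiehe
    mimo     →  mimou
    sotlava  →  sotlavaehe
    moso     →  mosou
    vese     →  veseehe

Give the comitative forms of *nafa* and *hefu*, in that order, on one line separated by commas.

nafaehe, hefuu

The suffix is conditioned by the last vowel: -u when the last vowel of the stem is a rounded vowel (*udu*, *mimo*, *moso*); -ehe when the last vowel of the stem is an unrounded vowel (*lighi*, *sotlava*, *vese*).
Since the last vowel of *nafa* is /a/ (an unrounded vowel), it takes -ehe, giving *nafaehe*.
The last vowel of *hefu* is /u/, which is a rounded vowel, so the suffix is -u, giving *hefuu*.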